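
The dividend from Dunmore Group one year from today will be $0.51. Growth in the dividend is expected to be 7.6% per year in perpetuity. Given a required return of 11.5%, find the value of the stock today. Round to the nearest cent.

$13.08

Growing perpetuity: P = D₁ / (r − g) = $0.5100 / (0.115 − 0.076) = $13.08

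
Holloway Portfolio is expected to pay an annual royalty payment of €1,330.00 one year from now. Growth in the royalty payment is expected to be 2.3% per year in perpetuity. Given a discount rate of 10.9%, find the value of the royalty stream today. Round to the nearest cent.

Growing perpetuity: P = D₁ / (r − g) = €1,330.0000 / (0.109 − 0.023) = €15,465.12

€15465.12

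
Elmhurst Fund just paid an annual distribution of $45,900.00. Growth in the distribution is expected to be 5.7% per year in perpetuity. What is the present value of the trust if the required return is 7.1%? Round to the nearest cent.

D₁ = D₀ × (1 + g) = $45,900.00 × 1.057 = $48,516.3000
Growing perpetuity: P = D₁ / (r − g) = $48,516.3000 / (0.071 − 0.057) = $3,465,450.00

$3465450.00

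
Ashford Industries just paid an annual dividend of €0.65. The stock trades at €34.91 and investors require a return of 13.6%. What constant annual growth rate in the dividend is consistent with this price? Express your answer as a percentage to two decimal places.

11.52%

P = D₀(1+g)/(r−g) ⇒ P(r−g) = D₀(1+g) ⇒ g(P+D₀) = P·r − D₀
g = (P·r − D₀)/(P + D₀) = (€34.91×0.136 − €0.65) / (€34.91 + €0.65) = 0.115235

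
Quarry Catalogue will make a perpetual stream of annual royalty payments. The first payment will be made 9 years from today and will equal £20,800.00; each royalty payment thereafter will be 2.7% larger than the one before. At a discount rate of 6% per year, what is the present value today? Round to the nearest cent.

£395459.92

Value at end of year 8: C₁ / (r − g) = £20,800.00 / (0.06 − 0.027) = £630,303.0303
Discount to today: PV = £630,303.0303 / (1 + 0.06)^8 = £630,303.0303 / 1.593848 = £395,459.92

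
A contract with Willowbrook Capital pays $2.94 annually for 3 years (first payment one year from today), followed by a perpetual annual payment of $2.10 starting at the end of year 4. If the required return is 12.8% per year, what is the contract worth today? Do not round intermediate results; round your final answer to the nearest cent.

PV of 3-year annuity: $2.94 × [1 − (1+0.128)^−3] / 0.128 = 6.96543
Perpetuity value at year 3: $2.10 / 0.128 = 16.40625
PV of perpetuity: 16.40625 / (1+0.128)^3 = 11.43094
Total PV = 6.96543 + 11.43094 = 18.39637

$18.40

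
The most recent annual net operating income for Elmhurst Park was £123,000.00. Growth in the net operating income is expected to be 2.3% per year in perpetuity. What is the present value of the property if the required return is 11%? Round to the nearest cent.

D₁ = D₀ × (1 + g) = £123,000.00 × 1.023 = £125,829.0000
Growing perpetuity: P = D₁ / (r − g) = £125,829.0000 / (0.11 − 0.023) = £1,446,310.34

£1446310.34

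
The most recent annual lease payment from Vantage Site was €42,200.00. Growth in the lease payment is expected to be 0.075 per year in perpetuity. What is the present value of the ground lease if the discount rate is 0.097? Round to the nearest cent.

€2062045.45

D₁ = D₀ × (1 + g) = €42,200.00 × 1.075 = €45,365.0000
Growing perpetuity: P = D₁ / (r − g) = €45,365.0000 / (0.097 − 0.075) = €2,062,045.45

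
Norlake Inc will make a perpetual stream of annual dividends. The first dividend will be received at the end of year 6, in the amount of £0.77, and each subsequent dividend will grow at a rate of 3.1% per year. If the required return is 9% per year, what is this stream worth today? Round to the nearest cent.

Value at end of year 5: C₁ / (r − g) = £0.77 / (0.09 − 0.031) = £13.0508
Discount to today: PV = £13.0508 / (1 + 0.09)^5 = £13.0508 / 1.538624 = £8.48

£8.48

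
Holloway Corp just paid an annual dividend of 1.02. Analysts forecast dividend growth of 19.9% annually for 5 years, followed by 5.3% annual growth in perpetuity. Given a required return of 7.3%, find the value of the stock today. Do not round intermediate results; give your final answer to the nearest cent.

D_1 = 1.22298
D_2 = 1.46635
D_3 = 1.75816
D_4 = 2.10803
D_5 = 2.52753
Terminal value at year 5: TV = D_5×(1+g_2)/(r−g_2) = 2.66149/0.02 = 133.07438
P_0 = D_1/(1+r)^1 + D_2/(1+r)^2 + D_3/(1+r)^3 + D_4/(1+r)^4 + D_5/(1+r)^5 + TV/(1+r)^5
    = 1.13978 + 1.27362 + 1.42318 + 1.59030 + 1.77704 + 93.56121 = 100.76512

100.77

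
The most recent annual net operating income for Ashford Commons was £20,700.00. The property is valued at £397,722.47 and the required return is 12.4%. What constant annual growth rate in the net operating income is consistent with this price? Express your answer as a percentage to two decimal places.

P = D₀(1+g)/(r−g) ⇒ P(r−g) = D₀(1+g) ⇒ g(P+D₀) = P·r − D₀
g = (P·r − D₀)/(P + D₀) = (£397,722.47×0.124 − £20,700.00) / (£397,722.47 + £20,700.00) = 0.068394

6.84%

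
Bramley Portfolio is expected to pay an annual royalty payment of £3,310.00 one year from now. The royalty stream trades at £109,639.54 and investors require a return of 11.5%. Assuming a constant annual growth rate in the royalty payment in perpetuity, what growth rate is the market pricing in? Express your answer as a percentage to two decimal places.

P = D₁/(r−g) ⇒ g = r − D₁/P = 0.115 − £3,310.00/£109,639.54 = 0.084810

8.48%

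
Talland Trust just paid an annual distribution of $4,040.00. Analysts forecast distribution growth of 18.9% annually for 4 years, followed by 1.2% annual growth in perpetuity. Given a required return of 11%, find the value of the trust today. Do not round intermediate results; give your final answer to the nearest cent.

$74172.50

D_1 = 4803.56000
D_2 = 5711.43284
D_3 = 6790.89365
D_4 = 8074.37255
Terminal value at year 4: TV = D_4×(1+g_2)/(r−g_2) = 8171.26502/0.098 = 83380.25527
P_0 = D_1/(1+r)^1 + D_2/(1+r)^2 + D_3/(1+r)^3 + D_4/(1+r)^4 + TV/(1+r)^4
    = 4327.53153 + 4635.52702 + 4965.44291 + 5318.83929 + 54925.15678 = 74172.49753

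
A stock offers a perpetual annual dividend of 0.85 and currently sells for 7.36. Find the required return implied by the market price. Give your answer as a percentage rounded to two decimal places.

11.55%

P = C/r ⇒ r = C/P = 0.85/7.36 = 0.115489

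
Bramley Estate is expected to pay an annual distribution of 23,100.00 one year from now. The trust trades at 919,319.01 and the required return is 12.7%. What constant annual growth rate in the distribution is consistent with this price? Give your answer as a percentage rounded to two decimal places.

10.19%

P = D₁/(r−g) ⇒ g = r − D₁/P = 0.127 − 23,100.00/919,319.01 = 0.101873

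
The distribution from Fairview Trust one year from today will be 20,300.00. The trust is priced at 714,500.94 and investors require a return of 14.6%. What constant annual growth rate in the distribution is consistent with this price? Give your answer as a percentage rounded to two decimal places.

11.76%

P = D₁/(r−g) ⇒ g = r − D₁/P = 0.146 − 20,300.00/714,500.94 = 0.117589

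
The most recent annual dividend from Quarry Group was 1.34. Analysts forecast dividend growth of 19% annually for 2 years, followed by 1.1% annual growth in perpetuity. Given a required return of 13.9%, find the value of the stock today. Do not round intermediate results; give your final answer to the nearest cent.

D_1 = 1.59460
D_2 = 1.89757
Terminal value at year 2: TV = D_2×(1+g_2)/(r−g_2) = 1.91845/0.128 = 14.98787
P_0 = D_1/(1+r)^1 + D_2/(1+r)^2 + TV/(1+r)^2
    = 1.40000 + 1.46269 + 11.55294 = 14.41563

14.42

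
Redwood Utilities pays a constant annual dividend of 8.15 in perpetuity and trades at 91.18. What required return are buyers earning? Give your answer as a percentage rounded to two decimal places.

P = C/r ⇒ r = C/P = 8.15/91.18 = 0.089384

8.94%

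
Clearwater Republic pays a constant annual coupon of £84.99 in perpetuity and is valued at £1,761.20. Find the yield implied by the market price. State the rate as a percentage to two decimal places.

P = C/r ⇒ r = C/P = £84.99/£1,761.20 = 0.048257

4.83%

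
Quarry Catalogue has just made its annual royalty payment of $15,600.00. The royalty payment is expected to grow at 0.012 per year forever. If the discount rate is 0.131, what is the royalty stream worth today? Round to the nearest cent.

D₁ = D₀ × (1 + g) = $15,600.00 × 1.012 = $15,787.2000
Growing perpetuity: P = D₁ / (r − g) = $15,787.2000 / (0.131 − 0.012) = $132,665.55

$132665.55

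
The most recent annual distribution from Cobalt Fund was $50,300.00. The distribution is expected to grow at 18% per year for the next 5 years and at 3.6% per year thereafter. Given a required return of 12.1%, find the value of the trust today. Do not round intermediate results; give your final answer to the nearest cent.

D_1 = 59354.00000
D_2 = 70037.72000
D_3 = 82644.50960
D_4 = 97520.52133
D_5 = 115074.21517
Terminal value at year 5: TV = D_5×(1+g_2)/(r−g_2) = 119216.88691/0.085 = 1402551.61074
P_0 = D_1/(1+r)^1 + D_2/(1+r)^2 + D_3/(1+r)^3 + D_4/(1+r)^4 + D_5/(1+r)^5 + TV/(1+r)^5
    = 52947.36842 + 55734.07202 + 58667.44423 + 61755.20446 + 65005.47838 + 792302.06585 = 1086411.63336

$1086411.63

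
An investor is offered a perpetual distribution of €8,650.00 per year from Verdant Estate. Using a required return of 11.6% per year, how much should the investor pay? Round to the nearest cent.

€74568.97

Level perpetuity: PV = C / r = €8,650.00 / 0.116 = €74,568.97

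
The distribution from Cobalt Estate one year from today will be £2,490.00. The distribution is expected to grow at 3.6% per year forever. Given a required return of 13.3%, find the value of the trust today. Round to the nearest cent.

£25670.10

Growing perpetuity: P = D₁ / (r − g) = £2,490.0000 / (0.133 − 0.036) = £25,670.10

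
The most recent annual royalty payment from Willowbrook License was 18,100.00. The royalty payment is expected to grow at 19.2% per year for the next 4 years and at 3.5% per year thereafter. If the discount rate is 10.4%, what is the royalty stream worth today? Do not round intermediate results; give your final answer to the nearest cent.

457000.50

D_1 = 21575.20000
D_2 = 25717.63840
D_3 = 30655.42497
D_4 = 36541.26657
Terminal value at year 4: TV = D_4×(1+g_2)/(r−g_2) = 37820.21090/0.069 = 548118.99851
P_0 = D_1/(1+r)^1 + D_2/(1+r)^2 + D_3/(1+r)^3 + D_4/(1+r)^4 + TV/(1+r)^4
    = 19542.75362 + 21100.50935 + 22782.43400 + 24598.42512 + 368976.37682 = 457000.49891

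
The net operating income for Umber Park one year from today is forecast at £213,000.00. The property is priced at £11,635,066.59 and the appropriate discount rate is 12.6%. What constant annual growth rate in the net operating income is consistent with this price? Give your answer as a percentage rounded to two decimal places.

10.77%

P = D₁/(r−g) ⇒ g = r − D₁/P = 0.126 − £213,000.00/£11,635,066.59 = 0.107693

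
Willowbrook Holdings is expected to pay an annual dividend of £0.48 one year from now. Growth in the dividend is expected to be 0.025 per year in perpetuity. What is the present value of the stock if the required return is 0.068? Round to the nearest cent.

Growing perpetuity: P = D₁ / (r − g) = £0.4800 / (0.068 − 0.025) = £11.16

£11.16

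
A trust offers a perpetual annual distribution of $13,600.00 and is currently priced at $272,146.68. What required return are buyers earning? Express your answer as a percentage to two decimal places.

5.00%

P = C/r ⇒ r = C/P = $13,600.00/$272,146.68 = 0.049973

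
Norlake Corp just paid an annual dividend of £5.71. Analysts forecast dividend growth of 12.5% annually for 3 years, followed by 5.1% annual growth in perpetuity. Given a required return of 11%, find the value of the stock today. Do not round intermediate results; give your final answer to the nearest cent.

D_1 = 6.42375
D_2 = 7.22672
D_3 = 8.13006
Terminal value at year 3: TV = D_3×(1+g_2)/(r−g_2) = 8.54469/0.059 = 144.82528
P_0 = D_1/(1+r)^1 + D_2/(1+r)^2 + D_3/(1+r)^3 + TV/(1+r)^3
    = 5.78716 + 5.86537 + 5.94463 + 105.89500 = 123.49216

£123.49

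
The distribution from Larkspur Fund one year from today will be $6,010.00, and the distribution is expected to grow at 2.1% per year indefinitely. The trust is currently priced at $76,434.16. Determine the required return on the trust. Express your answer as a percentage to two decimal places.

P = D₁/(r − g) ⇒ r = D₁/P + g = $6,010.0000/$76,434.16 + 0.021 = 0.078630 + 0.021 = 0.099630

9.96%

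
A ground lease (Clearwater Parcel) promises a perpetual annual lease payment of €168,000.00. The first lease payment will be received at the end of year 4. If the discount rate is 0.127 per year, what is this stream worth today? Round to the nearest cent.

Value at end of year 3: C / r = €168,000.00 / 0.127 = €1,322,834.6457
Discount to today: PV = €1,322,834.6457 / (1 + 0.127)^3 = €1,322,834.6457 / 1.431435 = €924,131.58

€924131.58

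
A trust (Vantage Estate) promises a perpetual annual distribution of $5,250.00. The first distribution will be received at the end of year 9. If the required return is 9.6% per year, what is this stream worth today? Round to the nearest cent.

$26266.59

Value at end of year 8: C / r = $5,250.00 / 0.096 = $54,687.5000
Discount to today: PV = $54,687.5000 / (1 + 0.096)^8 = $54,687.5000 / 2.082018 = $26,266.59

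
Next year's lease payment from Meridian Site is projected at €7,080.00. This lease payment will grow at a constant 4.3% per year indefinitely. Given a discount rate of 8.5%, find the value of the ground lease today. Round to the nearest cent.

Growing perpetuity: P = D₁ / (r − g) = €7,080.0000 / (0.085 − 0.043) = €168,571.43

€168571.43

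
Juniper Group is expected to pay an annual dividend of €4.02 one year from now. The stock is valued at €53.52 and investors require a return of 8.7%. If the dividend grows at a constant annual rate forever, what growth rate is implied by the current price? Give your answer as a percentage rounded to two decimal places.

1.19%

P = D₁/(r−g) ⇒ g = r − D₁/P = 0.087 − €4.02/€53.52 = 0.011888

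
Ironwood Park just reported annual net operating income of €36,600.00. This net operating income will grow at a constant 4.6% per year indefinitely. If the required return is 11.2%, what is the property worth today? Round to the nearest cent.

€580054.55

D₁ = D₀ × (1 + g) = €36,600.00 × 1.046 = €38,283.6000
Growing perpetuity: P = D₁ / (r − g) = €38,283.6000 / (0.112 − 0.046) = €580,054.55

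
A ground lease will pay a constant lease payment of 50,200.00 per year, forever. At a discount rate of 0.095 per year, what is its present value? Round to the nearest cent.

528421.05

Level perpetuity: PV = C / r = 50,200.00 / 0.095 = 528,421.05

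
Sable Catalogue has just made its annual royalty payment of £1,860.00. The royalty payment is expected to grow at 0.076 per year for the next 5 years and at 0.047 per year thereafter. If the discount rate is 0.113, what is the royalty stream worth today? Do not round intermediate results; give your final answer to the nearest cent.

£33329.92

D_1 = 2001.36000
D_2 = 2153.46336
D_3 = 2317.12658
D_4 = 2493.22820
D_5 = 2682.71354
Terminal value at year 5: TV = D_5×(1+g_2)/(r−g_2) = 2808.80107/0.066 = 42557.59203
P_0 = D_1/(1+r)^1 + D_2/(1+r)^2 + D_3/(1+r)^3 + D_4/(1+r)^4 + D_5/(1+r)^5 + TV/(1+r)^5
    = 1798.16712 + 1738.38977 + 1680.59964 + 1624.73065 + 1570.71894 + 24917.31401 = 33329.92012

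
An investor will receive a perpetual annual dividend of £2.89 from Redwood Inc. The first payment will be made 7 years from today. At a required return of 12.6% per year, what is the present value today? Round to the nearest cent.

£11.25

Value at end of year 6: C / r = £2.89 / 0.126 = £22.9365
Discount to today: PV = £22.9365 / (1 + 0.126)^6 = £22.9365 / 2.038123 = £11.25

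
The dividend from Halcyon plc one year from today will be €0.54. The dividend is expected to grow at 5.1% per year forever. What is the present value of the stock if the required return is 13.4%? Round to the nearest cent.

€6.51

Growing perpetuity: P = D₁ / (r − g) = €0.5400 / (0.134 − 0.051) = €6.51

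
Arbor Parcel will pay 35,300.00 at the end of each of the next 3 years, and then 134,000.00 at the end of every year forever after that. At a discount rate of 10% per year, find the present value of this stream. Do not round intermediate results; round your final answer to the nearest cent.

PV of 3-year annuity: 35,300.00 × [1 − (1+0.1)^−3] / 0.1 = 87785.87528
Perpetuity value at year 3: 134,000.00 / 0.1 = 1340000.00000
PV of perpetuity: 1340000.00000 / (1+0.1)^3 = 1006761.83321
Total PV = 87785.87528 + 1006761.83321 = 1094547.70849

1094547.71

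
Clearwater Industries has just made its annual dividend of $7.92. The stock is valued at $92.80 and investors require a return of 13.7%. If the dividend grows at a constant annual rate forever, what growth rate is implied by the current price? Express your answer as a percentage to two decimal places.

4.76%

P = D₀(1+g)/(r−g) ⇒ P(r−g) = D₀(1+g) ⇒ g(P+D₀) = P·r − D₀
g = (P·r − D₀)/(P + D₀) = ($92.80×0.137 − $7.92) / ($92.80 + $7.92) = 0.047593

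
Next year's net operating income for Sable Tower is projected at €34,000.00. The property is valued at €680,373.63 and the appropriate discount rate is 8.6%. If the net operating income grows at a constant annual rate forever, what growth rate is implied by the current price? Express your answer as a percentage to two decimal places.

P = D₁/(r−g) ⇒ g = r − D₁/P = 0.086 − €34,000.00/€680,373.63 = 0.036027

3.60%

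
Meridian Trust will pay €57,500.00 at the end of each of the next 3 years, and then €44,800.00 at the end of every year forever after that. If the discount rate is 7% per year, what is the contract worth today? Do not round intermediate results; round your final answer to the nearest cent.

€673328.81

PV of 3-year annuity: €57,500.00 × [1 − (1+0.07)^−3] / 0.07 = 150898.17255
Perpetuity value at year 3: €44,800.00 / 0.07 = 640000.00000
PV of perpetuity: 640000.00000 / (1+0.07)^3 = 522430.64121
Total PV = 150898.17255 + 522430.64121 = 673328.81376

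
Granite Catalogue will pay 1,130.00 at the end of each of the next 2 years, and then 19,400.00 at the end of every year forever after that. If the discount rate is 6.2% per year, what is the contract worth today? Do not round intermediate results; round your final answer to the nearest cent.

279500.79

PV of 2-year annuity: 1,130.00 × [1 − (1+0.062)^−2] / 0.062 = 2065.94174
Perpetuity value at year 2: 19,400.00 / 0.062 = 312903.22581
PV of perpetuity: 312903.22581 / (1+0.062)^2 = 277434.84543
Total PV = 2065.94174 + 277434.84543 = 279500.78717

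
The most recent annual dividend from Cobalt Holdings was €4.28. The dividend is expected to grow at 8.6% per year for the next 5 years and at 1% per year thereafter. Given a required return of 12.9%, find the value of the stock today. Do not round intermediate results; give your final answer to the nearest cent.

€48.99

D_1 = 4.64808
D_2 = 5.04781
D_3 = 5.48193
D_4 = 5.95337
D_5 = 6.46536
Terminal value at year 5: TV = D_5×(1+g_2)/(r−g_2) = 6.53002/0.119 = 54.87409
P_0 = D_1/(1+r)^1 + D_2/(1+r)^2 + D_3/(1+r)^3 + D_4/(1+r)^4 + D_5/(1+r)^5 + TV/(1+r)^5
    = 4.11699 + 3.96019 + 3.80935 + 3.66427 + 3.52471 + 29.91559 = 48.99110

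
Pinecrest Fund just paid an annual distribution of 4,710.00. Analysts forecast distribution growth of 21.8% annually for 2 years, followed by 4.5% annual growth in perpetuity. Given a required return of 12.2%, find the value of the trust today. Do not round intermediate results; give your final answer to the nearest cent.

D_1 = 5736.78000
D_2 = 6987.39804
Terminal value at year 2: TV = D_2×(1+g_2)/(r−g_2) = 7301.83095/0.077 = 94828.97340
P_0 = D_1/(1+r)^1 + D_2/(1+r)^2 + TV/(1+r)^2
    = 5112.99465 + 5550.47013 + 75327.80892 = 85991.27370

85991.27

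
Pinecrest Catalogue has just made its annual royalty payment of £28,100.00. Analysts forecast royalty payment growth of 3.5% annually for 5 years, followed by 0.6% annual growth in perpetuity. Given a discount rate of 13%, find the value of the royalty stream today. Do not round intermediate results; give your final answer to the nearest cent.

£255751.80

D_1 = 29083.50000
D_2 = 30101.42250
D_3 = 31154.97229
D_4 = 32245.39632
D_5 = 33373.98519
Terminal value at year 5: TV = D_5×(1+g_2)/(r−g_2) = 33574.22910/0.124 = 270759.91210
P_0 = D_1/(1+r)^1 + D_2/(1+r)^2 + D_3/(1+r)^3 + D_4/(1+r)^4 + D_5/(1+r)^5 + TV/(1+r)^5
    = 25737.61062 + 23573.82920 + 21591.95860 + 19776.70544 + 18114.06207 + 146957.63256 = 255751.79848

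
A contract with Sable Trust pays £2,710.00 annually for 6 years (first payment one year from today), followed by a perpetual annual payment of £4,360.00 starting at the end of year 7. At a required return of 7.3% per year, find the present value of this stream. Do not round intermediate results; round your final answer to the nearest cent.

PV of 6-year annuity: £2,710.00 × [1 − (1+0.073)^−6] / 0.073 = 12798.55372
Perpetuity value at year 6: £4,360.00 / 0.073 = 59726.02740
PV of perpetuity: 59726.02740 / (1+0.073)^6 = 39134.99632
Total PV = 12798.55372 + 39134.99632 = 51933.55004

£51933.55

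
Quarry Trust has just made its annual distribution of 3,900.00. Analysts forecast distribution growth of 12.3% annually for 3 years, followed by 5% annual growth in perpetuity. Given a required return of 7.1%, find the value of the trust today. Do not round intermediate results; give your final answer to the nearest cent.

237678.10

D_1 = 4379.70000
D_2 = 4918.40310
D_3 = 5523.36668
Terminal value at year 3: TV = D_3×(1+g_2)/(r−g_2) = 5799.53502/0.021 = 276168.33407
P_0 = D_1/(1+r)^1 + D_2/(1+r)^2 + D_3/(1+r)^3 + TV/(1+r)^3
    = 4089.35574 + 4287.90523 + 4496.09484 + 224804.74185 = 237678.09766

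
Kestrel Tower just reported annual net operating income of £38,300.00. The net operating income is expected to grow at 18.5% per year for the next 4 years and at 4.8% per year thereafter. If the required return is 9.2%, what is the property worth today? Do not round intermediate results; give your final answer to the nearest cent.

£1453715.49

D_1 = 45385.50000
D_2 = 53781.81750
D_3 = 63731.45374
D_4 = 75521.77268
Terminal value at year 4: TV = D_4×(1+g_2)/(r−g_2) = 79146.81777/0.044 = 1798791.31290
P_0 = D_1/(1+r)^1 + D_2/(1+r)^2 + D_3/(1+r)^3 + D_4/(1+r)^4 + TV/(1+r)^4
    = 41561.81319 + 45101.41816 + 48942.47300 + 53110.65064 + 1264999.13353 = 1453715.48852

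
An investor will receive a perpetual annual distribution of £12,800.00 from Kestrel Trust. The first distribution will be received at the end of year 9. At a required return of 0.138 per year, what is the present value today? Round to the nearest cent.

£32975.61

Value at end of year 8: C / r = £12,800.00 / 0.138 = £92,753.6232
Discount to today: PV = £92,753.6232 / (1 + 0.138)^8 = £92,753.6232 / 2.812795 = £32,975.61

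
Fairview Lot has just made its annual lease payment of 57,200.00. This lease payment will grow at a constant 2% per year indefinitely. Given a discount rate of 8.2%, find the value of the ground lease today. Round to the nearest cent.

D₁ = D₀ × (1 + g) = 57,200.00 × 1.02 = 58,344.0000
Growing perpetuity: P = D₁ / (r − g) = 58,344.0000 / (0.082 − 0.02) = 941,032.26

941032.26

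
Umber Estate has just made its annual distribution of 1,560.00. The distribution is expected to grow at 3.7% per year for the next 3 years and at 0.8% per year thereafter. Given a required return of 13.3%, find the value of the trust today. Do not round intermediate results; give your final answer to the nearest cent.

13576.20

D_1 = 1617.72000
D_2 = 1677.57564
D_3 = 1739.64594
Terminal value at year 3: TV = D_3×(1+g_2)/(r−g_2) = 1753.56311/0.125 = 14028.50485
P_0 = D_1/(1+r)^1 + D_2/(1+r)^2 + D_3/(1+r)^3 + TV/(1+r)^3
    = 1427.81995 + 1306.83962 + 1196.11005 + 9645.43141 = 13576.20102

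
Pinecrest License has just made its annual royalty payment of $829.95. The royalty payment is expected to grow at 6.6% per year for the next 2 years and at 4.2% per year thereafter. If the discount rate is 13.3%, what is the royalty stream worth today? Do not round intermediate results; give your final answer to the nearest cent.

$9928.22

D_1 = 884.72670
D_2 = 943.11866
Terminal value at year 2: TV = D_2×(1+g_2)/(r−g_2) = 982.72965/0.091 = 10799.22688
P_0 = D_1/(1+r)^1 + D_2/(1+r)^2 + TV/(1+r)^2
    = 780.87087 + 734.69404 + 8412.65048 = 9928.21540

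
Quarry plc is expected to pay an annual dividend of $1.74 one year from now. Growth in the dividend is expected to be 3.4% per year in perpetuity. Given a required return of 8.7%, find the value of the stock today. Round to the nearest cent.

Growing perpetuity: P = D₁ / (r − g) = $1.7400 / (0.087 − 0.034) = $32.83

$32.83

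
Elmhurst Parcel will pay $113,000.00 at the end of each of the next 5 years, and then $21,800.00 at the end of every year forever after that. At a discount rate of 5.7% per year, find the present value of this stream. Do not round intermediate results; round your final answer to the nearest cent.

PV of 5-year annuity: $113,000.00 × [1 − (1+0.057)^−5] / 0.057 = 479907.11446
Perpetuity value at year 5: $21,800.00 / 0.057 = 382456.14035
PV of perpetuity: 382456.14035 / (1+0.057)^5 = 289872.28995
Total PV = 479907.11446 + 289872.28995 = 769779.40441

$769779.40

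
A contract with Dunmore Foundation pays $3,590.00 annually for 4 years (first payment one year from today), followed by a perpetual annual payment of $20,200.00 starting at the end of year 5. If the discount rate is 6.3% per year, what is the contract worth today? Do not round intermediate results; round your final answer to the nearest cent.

$263472.70

PV of 4-year annuity: $3,590.00 × [1 − (1+0.063)^−4] / 0.063 = 12354.74827
Perpetuity value at year 4: $20,200.00 / 0.063 = 320634.92063
PV of perpetuity: 320634.92063 / (1+0.063)^4 = 251117.95263
Total PV = 12354.74827 + 251117.95263 = 263472.70091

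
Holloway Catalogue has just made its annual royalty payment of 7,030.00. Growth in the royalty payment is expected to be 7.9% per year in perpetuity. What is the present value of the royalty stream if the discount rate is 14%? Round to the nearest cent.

D₁ = D₀ × (1 + g) = 7,030.00 × 1.079 = 7,585.3700
Growing perpetuity: P = D₁ / (r − g) = 7,585.3700 / (0.14 − 0.079) = 124,350.33

124350.33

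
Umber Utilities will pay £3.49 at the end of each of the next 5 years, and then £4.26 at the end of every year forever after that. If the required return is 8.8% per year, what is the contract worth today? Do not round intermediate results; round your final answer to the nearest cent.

£45.40

PV of 5-year annuity: £3.49 × [1 − (1+0.088)^−5] / 0.088 = 13.64562
Perpetuity value at year 5: £4.26 / 0.088 = 48.40909
PV of perpetuity: 48.40909 / (1+0.088)^5 = 31.75283
Total PV = 13.64562 + 31.75283 = 45.39845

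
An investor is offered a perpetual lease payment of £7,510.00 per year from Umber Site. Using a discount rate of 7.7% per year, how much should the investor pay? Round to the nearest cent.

Level perpetuity: PV = C / r = £7,510.00 / 0.077 = £97,532.47

£97532.47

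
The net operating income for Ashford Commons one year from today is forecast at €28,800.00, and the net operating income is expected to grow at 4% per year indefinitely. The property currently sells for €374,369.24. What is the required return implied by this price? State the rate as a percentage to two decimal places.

P = D₁/(r − g) ⇒ r = D₁/P + g = €28,800.0000/€374,369.24 + 0.04 = 0.076929 + 0.04 = 0.116929

11.69%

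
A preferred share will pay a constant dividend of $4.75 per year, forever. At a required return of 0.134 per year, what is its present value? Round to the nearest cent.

$35.45

Level perpetuity: PV = C / r = $4.75 / 0.134 = $35.45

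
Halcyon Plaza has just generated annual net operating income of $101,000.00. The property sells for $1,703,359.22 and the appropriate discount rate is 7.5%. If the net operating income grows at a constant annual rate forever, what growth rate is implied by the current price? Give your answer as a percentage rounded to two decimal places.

1.48%

P = D₀(1+g)/(r−g) ⇒ P(r−g) = D₀(1+g) ⇒ g(P+D₀) = P·r − D₀
g = (P·r − D₀)/(P + D₀) = ($1,703,359.22×0.075 − $101,000.00) / ($1,703,359.22 + $101,000.00) = 0.014826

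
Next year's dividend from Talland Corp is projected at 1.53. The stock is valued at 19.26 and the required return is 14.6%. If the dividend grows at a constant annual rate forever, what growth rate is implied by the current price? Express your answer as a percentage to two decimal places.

P = D₁/(r−g) ⇒ g = r − D₁/P = 0.146 − 1.53/19.26 = 0.066561

6.66%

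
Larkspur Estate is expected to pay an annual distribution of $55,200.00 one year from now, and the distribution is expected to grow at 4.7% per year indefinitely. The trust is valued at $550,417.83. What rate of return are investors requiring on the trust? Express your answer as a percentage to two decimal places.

P = D₁/(r − g) ⇒ r = D₁/P + g = $55,200.0000/$550,417.83 + 0.047 = 0.100287 + 0.047 = 0.147287

14.73%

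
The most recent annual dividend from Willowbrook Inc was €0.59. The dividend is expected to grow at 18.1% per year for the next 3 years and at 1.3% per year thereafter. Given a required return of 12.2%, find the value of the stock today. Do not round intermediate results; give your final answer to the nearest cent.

€8.36

D_1 = 0.69679
D_2 = 0.82291
D_3 = 0.97186
Terminal value at year 3: TV = D_3×(1+g_2)/(r−g_2) = 0.98449/0.109 = 9.03202
P_0 = D_1/(1+r)^1 + D_2/(1+r)^2 + D_3/(1+r)^3 + TV/(1+r)^3
    = 0.62102 + 0.65368 + 0.68805 + 6.39449 = 8.35725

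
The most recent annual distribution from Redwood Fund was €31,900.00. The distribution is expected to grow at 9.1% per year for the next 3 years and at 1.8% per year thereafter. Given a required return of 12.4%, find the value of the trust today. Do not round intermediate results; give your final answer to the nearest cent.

D_1 = 34802.90000
D_2 = 37969.96390
D_3 = 41425.23061
Terminal value at year 3: TV = D_3×(1+g_2)/(r−g_2) = 42170.88477/0.106 = 397838.53553
P_0 = D_1/(1+r)^1 + D_2/(1+r)^2 + D_3/(1+r)^3 + TV/(1+r)^3
    = 30963.43416 + 30054.36537 + 29171.98631 + 280161.15157 = 370350.93741

€370350.94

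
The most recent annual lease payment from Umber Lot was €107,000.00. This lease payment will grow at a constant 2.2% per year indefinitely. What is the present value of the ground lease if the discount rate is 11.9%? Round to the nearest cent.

D₁ = D₀ × (1 + g) = €107,000.00 × 1.022 = €109,354.0000
Growing perpetuity: P = D₁ / (r − g) = €109,354.0000 / (0.119 − 0.022) = €1,127,360.82

€1127360.82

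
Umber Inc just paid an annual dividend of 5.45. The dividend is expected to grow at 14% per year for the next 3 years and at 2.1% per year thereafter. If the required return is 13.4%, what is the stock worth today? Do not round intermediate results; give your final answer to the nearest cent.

66.55

D_1 = 6.21300
D_2 = 7.08282
D_3 = 8.07441
Terminal value at year 3: TV = D_3×(1+g_2)/(r−g_2) = 8.24398/0.113 = 72.95555
P_0 = D_1/(1+r)^1 + D_2/(1+r)^2 + D_3/(1+r)^3 + TV/(1+r)^3
    = 5.47884 + 5.50782 + 5.53697 + 50.02870 = 66.55232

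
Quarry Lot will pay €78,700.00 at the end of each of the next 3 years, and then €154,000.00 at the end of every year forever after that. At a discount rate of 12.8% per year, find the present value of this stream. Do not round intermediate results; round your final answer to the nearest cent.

€1024724.67

PV of 3-year annuity: €78,700.00 × [1 − (1+0.128)^−3] / 0.128 = 186455.58538
Perpetuity value at year 3: €154,000.00 / 0.128 = 1203125.00000
PV of perpetuity: 1203125.00000 / (1+0.128)^3 = 838269.08960
Total PV = 186455.58538 + 838269.08960 = 1024724.67498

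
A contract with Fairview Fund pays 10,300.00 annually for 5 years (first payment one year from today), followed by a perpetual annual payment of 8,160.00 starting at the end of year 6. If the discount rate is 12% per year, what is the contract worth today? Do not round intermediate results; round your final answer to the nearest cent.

75714.22

PV of 5-year annuity: 10,300.00 × [1 − (1+0.12)^−5] / 0.12 = 37129.19488
Perpetuity value at year 5: 8,160.00 / 0.12 = 68000.00000
PV of perpetuity: 68000.00000 / (1+0.12)^5 = 38585.02619
Total PV = 37129.19488 + 38585.02619 = 75714.22107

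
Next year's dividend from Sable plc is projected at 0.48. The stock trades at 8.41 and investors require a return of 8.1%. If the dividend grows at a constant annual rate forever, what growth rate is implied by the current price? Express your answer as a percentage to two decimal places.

2.39%

P = D₁/(r−g) ⇒ g = r − D₁/P = 0.081 − 0.48/8.41 = 0.023925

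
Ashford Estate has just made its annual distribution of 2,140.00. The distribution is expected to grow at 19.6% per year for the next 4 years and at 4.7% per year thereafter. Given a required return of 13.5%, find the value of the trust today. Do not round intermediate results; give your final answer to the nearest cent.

41165.63

D_1 = 2559.44000
D_2 = 3061.09024
D_3 = 3661.06393
D_4 = 4378.63246
Terminal value at year 4: TV = D_4×(1+g_2)/(r−g_2) = 4584.42818/0.088 = 52095.77480
P_0 = D_1/(1+r)^1 + D_2/(1+r)^2 + D_3/(1+r)^3 + D_4/(1+r)^4 + TV/(1+r)^4
    = 2255.01322 + 2376.20776 + 2503.91584 + 2638.48753 + 31392.00504 = 41165.62938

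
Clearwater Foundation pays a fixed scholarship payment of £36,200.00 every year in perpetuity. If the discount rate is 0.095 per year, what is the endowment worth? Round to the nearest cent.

Level perpetuity: PV = C / r = £36,200.00 / 0.095 = £381,052.63

£381052.63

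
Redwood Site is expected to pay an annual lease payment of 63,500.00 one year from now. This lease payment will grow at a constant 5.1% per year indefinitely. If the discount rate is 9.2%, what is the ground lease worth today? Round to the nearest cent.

1548780.49

Growing perpetuity: P = D₁ / (r − g) = 63,500.0000 / (0.092 − 0.051) = 1,548,780.49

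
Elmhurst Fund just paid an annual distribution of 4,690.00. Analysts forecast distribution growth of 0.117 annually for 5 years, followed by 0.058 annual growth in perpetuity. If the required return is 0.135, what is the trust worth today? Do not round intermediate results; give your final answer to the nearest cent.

81849.05

D_1 = 5238.73000
D_2 = 5851.66141
D_3 = 6536.30579
D_4 = 7301.05357
D_5 = 8155.27684
Terminal value at year 5: TV = D_5×(1+g_2)/(r−g_2) = 8628.28290/0.077 = 112055.62205
P_0 = D_1/(1+r)^1 + D_2/(1+r)^2 + D_3/(1+r)^3 + D_4/(1+r)^4 + D_5/(1+r)^5 + TV/(1+r)^5
    = 4615.62115 + 4542.42187 + 4470.38346 + 4399.48751 + 4329.71590 + 59491.42109 = 81849.05097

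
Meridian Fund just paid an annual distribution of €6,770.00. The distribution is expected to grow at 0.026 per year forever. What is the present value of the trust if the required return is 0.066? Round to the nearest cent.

D₁ = D₀ × (1 + g) = €6,770.00 × 1.026 = €6,946.0200
Growing perpetuity: P = D₁ / (r − g) = €6,946.0200 / (0.066 − 0.026) = €173,650.50

€173650.50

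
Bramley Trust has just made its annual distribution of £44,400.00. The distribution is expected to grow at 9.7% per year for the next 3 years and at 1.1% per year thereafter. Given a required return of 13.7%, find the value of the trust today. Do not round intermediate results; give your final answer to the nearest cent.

D_1 = 48706.80000
D_2 = 53431.35960
D_3 = 58614.20148
Terminal value at year 3: TV = D_3×(1+g_2)/(r−g_2) = 59258.95770/0.126 = 470309.18808
P_0 = D_1/(1+r)^1 + D_2/(1+r)^2 + D_3/(1+r)^3 + TV/(1+r)^3
    = 42837.99472 + 41330.94126 + 39876.90639 + 319964.70124 = 444010.54361

£444010.54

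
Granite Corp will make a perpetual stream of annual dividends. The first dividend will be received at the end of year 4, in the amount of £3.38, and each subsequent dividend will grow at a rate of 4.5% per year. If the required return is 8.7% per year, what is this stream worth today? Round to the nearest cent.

£62.66

Value at end of year 3: C₁ / (r − g) = £3.38 / (0.087 − 0.045) = £80.4762
Discount to today: PV = £80.4762 / (1 + 0.087)^3 = £80.4762 / 1.284366 = £62.66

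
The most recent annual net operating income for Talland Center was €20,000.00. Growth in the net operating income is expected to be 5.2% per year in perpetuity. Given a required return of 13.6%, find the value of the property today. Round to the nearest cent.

€250476.19

D₁ = D₀ × (1 + g) = €20,000.00 × 1.052 = €21,040.0000
Growing perpetuity: P = D₁ / (r − g) = €21,040.0000 / (0.136 − 0.052) = €250,476.19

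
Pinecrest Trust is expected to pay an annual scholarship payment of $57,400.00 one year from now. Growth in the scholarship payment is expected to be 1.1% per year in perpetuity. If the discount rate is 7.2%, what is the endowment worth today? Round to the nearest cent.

Growing perpetuity: P = D₁ / (r − g) = $57,400.0000 / (0.072 − 0.011) = $940,983.61

$940983.61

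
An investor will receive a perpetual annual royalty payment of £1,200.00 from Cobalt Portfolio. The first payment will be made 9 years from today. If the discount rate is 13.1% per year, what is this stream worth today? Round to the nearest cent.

Value at end of year 8: C / r = £1,200.00 / 0.131 = £9,160.3053
Discount to today: PV = £9,160.3053 / (1 + 0.131)^8 = £9,160.3053 / 2.677323 = £3,421.44

£3421.44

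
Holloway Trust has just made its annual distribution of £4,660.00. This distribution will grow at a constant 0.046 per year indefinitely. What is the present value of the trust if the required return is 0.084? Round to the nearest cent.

D₁ = D₀ × (1 + g) = £4,660.00 × 1.046 = £4,874.3600
Growing perpetuity: P = D₁ / (r − g) = £4,874.3600 / (0.084 − 0.046) = £128,272.63

£128272.63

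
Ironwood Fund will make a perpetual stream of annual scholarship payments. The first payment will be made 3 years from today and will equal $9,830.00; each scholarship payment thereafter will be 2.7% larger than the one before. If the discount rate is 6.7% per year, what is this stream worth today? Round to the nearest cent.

$215856.28

Value at end of year 2: C₁ / (r − g) = $9,830.00 / (0.067 − 0.027) = $245,750.0000
Discount to today: PV = $245,750.0000 / (1 + 0.067)^2 = $245,750.0000 / 1.138489 = $215,856.28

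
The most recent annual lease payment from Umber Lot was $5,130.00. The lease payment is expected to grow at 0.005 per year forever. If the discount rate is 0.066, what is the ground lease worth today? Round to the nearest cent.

$84518.85

D₁ = D₀ × (1 + g) = $5,130.00 × 1.005 = $5,155.6500
Growing perpetuity: P = D₁ / (r − g) = $5,155.6500 / (0.066 − 0.005) = $84,518.85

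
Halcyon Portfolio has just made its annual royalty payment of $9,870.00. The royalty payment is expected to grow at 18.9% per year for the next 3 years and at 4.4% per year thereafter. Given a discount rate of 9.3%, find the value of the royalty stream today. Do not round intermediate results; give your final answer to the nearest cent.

D_1 = 11735.43000
D_2 = 13953.42627
D_3 = 16590.62384
Terminal value at year 3: TV = D_3×(1+g_2)/(r−g_2) = 17320.61128/0.049 = 353481.86293
P_0 = D_1/(1+r)^1 + D_2/(1+r)^2 + D_3/(1+r)^3 + TV/(1+r)^3
    = 10736.89844 + 11679.93802 + 12705.80631 + 270711.46512 = 305834.10789

$305834.11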